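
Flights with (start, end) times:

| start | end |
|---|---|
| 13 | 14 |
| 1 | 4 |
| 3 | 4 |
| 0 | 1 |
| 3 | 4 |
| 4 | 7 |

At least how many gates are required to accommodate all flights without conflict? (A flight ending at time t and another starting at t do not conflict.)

3

Count concurrent intervals with a sweep; the peak is the room count.
starts: [0, 1, 3, 3, 4, 13]
ends:   [1, 4, 4, 4, 7, 14]
s0→1 e1→0 s1→1 s3→2 s3→3  — peak 3.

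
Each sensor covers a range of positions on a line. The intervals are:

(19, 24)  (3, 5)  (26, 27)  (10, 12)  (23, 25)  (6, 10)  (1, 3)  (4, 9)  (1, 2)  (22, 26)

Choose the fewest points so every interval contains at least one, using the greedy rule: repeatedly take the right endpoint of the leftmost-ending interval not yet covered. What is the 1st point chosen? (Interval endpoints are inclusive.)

2

By right end: [1,2]  [1,3]  [3,5]  [4,9]  [6,10]  [10,12]  [19,24]  [23,25]  [22,26]  [26,27]
[1,2] uncovered → point at 2; [3,5] uncovered → point at 5; [6,10] uncovered → point at 10; [19,24] uncovered → point at 24; [26,27] uncovered → point at 27.
Points: 2, 5, 10, 24, 27 (5 total).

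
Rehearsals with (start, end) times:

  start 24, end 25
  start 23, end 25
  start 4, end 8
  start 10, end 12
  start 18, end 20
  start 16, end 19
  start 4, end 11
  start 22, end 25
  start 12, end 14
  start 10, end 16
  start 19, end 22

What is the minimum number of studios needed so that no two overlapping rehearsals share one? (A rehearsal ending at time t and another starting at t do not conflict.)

The answer is the maximum number of intervals overlapping at any instant.
Events (time:±→running): 4:+→1 4:+→2 8:-→1 10:+→2 10:+→3 … peak 3.

3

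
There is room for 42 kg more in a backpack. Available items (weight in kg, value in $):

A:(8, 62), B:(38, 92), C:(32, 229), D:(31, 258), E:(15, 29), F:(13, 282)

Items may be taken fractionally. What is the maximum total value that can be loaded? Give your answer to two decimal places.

523.35

Greedy by value/weight ratio, highest first.
Order: F (282/13=21.69) > D (258/31=8.32) > A (62/8=7.75) > C (229/32=7.16) > B (92/38=2.42) > E (29/15=1.93)
Fill: take F (13 @ 282) → take 29/31 of D → 241.35; 42/42 used.
Total value = 523.35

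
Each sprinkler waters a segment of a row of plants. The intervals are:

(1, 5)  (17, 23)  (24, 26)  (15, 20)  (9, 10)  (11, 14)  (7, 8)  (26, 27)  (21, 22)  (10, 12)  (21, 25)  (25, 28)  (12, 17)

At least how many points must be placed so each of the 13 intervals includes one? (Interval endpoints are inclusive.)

7

Sort by right endpoint; whenever an interval is uncovered, place a point at its right end.
By right end: [1,5]  [7,8]  [9,10]  [10,12]  [11,14]  [12,17]  [15,20]  [21,22]  [17,23]  [21,25]  [24,26]  [26,27]  [25,28]
[1,5] uncovered → point at 5; [7,8] uncovered → point at 8; [9,10] uncovered → point at 10; [11,14] uncovered → point at 14; [15,20] uncovered → point at 20; [21,22] uncovered → point at 22; [24,26] uncovered → point at 26.
Points: 5, 8, 10, 14, 20, 22, 26 (7 total).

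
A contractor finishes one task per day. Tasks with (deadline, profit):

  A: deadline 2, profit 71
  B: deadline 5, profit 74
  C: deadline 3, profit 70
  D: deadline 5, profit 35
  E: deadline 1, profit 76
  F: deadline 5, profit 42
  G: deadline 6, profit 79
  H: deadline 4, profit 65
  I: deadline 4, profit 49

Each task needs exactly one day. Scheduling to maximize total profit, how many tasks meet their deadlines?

6

Profit order: G=79 E=76 B=74 A=71 C=70 H=65 I=49 F=42 D=35
Assign: G→slot 6, E→slot 1, B→slot 5, A→slot 2, C→slot 3, H→slot 4, I skipped, F skipped, D skipped.
Slots: [1:E] [2:A] [3:C] [4:H] [5:B] [6:G]
6 of 9 scheduled.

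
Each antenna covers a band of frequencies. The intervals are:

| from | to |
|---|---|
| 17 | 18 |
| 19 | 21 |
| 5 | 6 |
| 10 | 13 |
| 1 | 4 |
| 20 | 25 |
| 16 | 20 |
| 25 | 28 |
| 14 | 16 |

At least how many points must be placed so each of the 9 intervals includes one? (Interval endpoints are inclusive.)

By right end: [1,4]  [5,6]  [10,13]  [14,16]  [17,18]  [16,20]  [19,21]  [20,25]  [25,28]
[1,4] uncovered → point at 4; [5,6] uncovered → point at 6; [10,13] uncovered → point at 13; [14,16] uncovered → point at 16; [17,18] uncovered → point at 18; [19,21] uncovered → point at 21; [25,28] uncovered → point at 28.
Points: 4, 6, 13, 16, 18, 21, 28 (7 total).

7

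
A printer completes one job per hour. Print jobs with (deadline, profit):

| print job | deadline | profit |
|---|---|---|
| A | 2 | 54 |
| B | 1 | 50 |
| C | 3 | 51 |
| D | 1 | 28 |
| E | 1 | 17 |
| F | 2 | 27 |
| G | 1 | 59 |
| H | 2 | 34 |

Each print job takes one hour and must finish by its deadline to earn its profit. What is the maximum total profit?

164

By profit: G(d1,59), A(d2,54), C(d3,51), B(d1,50), H(d2,34), D(d1,28), F(d2,27), E(d1,17)
G→slot 1; A→slot 2; C→slot 3; B skipped; H skipped; D skipped; F skipped; E skipped.
Profit = 59 + 54 + 51 = 164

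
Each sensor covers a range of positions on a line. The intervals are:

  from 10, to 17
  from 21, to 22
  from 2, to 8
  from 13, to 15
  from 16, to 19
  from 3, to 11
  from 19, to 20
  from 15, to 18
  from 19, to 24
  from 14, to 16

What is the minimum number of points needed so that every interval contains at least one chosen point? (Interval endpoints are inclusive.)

By right end: [2,8]  [3,11]  [13,15]  [14,16]  [10,17]  [15,18]  [16,19]  [19,20]  [21,22]  [19,24]
[2,8] uncovered → point at 8; [13,15] uncovered → point at 15; [16,19] uncovered → point at 19; [21,22] uncovered → point at 22.
Points: 8, 15, 19, 22 (4 total).

4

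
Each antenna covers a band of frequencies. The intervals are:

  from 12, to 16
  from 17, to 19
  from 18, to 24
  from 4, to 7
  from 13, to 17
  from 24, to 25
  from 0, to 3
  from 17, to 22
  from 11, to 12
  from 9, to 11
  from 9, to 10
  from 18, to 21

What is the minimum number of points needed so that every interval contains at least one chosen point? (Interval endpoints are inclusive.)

By right end: [0,3]  [4,7]  [9,10]  [9,11]  [11,12]  [12,16]  [13,17]  [17,19]  [18,21]  [17,22]  [18,24]  [24,25]
[0,3] uncovered → point at 3; [4,7] uncovered → point at 7; [9,10] uncovered → point at 10; [11,12] uncovered → point at 12; [13,17] uncovered → point at 17; [18,21] uncovered → point at 21; [24,25] uncovered → point at 25.
Points: 3, 7, 10, 12, 17, 21, 25 (7 total).

7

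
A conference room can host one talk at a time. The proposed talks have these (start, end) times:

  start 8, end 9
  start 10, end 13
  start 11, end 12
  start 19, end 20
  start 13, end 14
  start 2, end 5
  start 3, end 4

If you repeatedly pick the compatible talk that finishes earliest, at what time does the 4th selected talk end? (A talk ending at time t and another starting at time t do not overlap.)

Sort by end time and greedily take each interval whose start is ≥ the last chosen end.
Sorted by end: (3,4)  (2,5)  (8,9)  (11,12)  (10,13)  (13,14)  (19,20)
take (3,4); take (8,9); take (11,12); take (13,14); take (19,20).
Selected: (3,4) (8,9) (11,12) (13,14) (19,20)

14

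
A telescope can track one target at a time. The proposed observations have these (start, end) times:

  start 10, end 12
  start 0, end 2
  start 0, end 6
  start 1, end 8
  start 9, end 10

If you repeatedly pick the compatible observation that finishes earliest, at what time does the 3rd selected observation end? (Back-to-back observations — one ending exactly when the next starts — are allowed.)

By end time: (0,2), (0,6), (1,8), (9,10), (10,12).
Pick (0,2); next start ≥ 2 → (9,10); next start ≥ 10 → (10,12).
Selected: (0,2) (9,10) (10,12)

12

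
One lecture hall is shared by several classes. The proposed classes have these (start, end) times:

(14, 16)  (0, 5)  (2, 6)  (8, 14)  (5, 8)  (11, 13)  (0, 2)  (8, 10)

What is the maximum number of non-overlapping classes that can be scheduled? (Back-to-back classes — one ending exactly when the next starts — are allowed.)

5

Greedy by earliest finish: after sorting by end time, pick each interval compatible with the last pick.
Sorted by end: (0,2)  (0,5)  (2,6)  (5,8)  (8,10)  (11,13)  (8,14)  (14,16)
take (0,2); take (2,6); take (8,10); take (11,13); take (14,16).
Selected 5 classes.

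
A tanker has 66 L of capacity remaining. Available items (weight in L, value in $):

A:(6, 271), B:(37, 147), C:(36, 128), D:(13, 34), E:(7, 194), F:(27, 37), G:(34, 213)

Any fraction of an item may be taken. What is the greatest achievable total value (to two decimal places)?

753.49

Sort by value per unit weight and fill in that order.
Order: A (271/6=45.17) > E (194/7=27.71) > G (213/34=6.26) > B (147/37=3.97) > C (128/36=3.56) > D (34/13=2.62) > F (37/27=1.37)
Fill: take A (6 @ 271) → take E (7 @ 194) → take G (34 @ 213) → take 19/37 of B → 75.49; 66/66 used.
Total value = 753.49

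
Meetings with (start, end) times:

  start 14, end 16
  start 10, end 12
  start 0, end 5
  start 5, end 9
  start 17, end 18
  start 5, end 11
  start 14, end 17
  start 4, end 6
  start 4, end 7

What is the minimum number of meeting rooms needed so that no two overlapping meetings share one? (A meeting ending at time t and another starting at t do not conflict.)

Count concurrent intervals with a sweep; the peak is the room count.
Events (time:±→running): 0:+→1 4:+→2 4:+→3 5:-→2 5:+→3 5:+→4 … peak 4.

4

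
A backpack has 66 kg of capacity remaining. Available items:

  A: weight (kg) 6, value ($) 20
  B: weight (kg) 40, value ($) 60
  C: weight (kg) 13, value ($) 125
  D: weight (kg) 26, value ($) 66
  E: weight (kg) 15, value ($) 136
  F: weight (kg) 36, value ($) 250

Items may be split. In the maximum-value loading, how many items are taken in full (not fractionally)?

Greedy by value/weight ratio, highest first.
Ratios (sorted): C 9.62, E 9.07, F 6.94, A 3.33, D 2.54, B 1.50
take C (13 @ 125); take E (15 @ 136); take F (36 @ 250); take 2/6 of A → 6.67. Capacity used 66/66.
3 item(s) taken whole; one partial (take 2/6 of A).

3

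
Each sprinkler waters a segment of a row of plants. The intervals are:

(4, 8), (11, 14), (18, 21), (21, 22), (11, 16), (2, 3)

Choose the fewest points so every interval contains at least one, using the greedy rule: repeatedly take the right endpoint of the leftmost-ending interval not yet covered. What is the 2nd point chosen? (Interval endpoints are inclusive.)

Process intervals by earliest right end; each time one isn't hit yet, stab at its right endpoint.
By right end: [2,3]  [4,8]  [11,14]  [11,16]  [18,21]  [21,22]
[2,3] uncovered → point at 3; [4,8] uncovered → point at 8; [11,14] uncovered → point at 14; [18,21] uncovered → point at 21.
Points: 3, 8, 14, 21 (4 total).

8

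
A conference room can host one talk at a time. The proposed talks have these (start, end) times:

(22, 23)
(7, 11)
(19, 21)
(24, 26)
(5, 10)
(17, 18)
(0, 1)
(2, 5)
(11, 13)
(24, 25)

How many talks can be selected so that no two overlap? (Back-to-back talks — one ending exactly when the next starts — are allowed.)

Sorted by end: (0,1)  (2,5)  (5,10)  (7,11)  (11,13)  (17,18)  (19,21)  (22,23)  (24,25)  (24,26)
take (0,1); take (2,5); take (5,10); skip (7,11); take (11,13); take (17,18); take (19,21); take (22,23); take (24,25); skip (24,26).
Selected 8 talks.

8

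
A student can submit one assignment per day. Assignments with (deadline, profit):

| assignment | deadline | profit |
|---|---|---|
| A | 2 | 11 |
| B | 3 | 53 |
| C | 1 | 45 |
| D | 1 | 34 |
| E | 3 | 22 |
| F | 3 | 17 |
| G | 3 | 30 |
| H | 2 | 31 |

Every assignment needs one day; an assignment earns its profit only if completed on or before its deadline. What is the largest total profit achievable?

Take jobs in profit order; each goes to the latest open slot no later than its deadline.
Profit order: B=53 C=45 D=34 H=31 G=30 E=22 F=17 A=11
Assign: B→slot 3, C→slot 1, D skipped, H→slot 2, G skipped, E skipped, F skipped, A skipped.
Slots: [1:C] [2:H] [3:B]
Profit = 45 + 31 + 53 = 129

129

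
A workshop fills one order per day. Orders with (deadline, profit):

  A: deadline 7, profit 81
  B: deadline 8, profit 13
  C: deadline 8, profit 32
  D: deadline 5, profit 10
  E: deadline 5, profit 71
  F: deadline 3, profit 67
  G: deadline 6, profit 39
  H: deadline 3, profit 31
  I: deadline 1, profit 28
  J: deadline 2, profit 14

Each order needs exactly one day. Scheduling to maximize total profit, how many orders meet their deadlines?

Sort by profit descending; place each in the latest free slot ≤ its deadline.
Profit order: A=81 E=71 F=67 G=39 C=32 H=31 I=28 J=14 B=13 D=10
Assign: A→slot 7, E→slot 5, F→slot 3, G→slot 6, C→slot 8, H→slot 2, I→slot 1, J skipped, B→slot 4, D skipped.
Slots: [1:I] [2:H] [3:F] [4:B] [5:E] [6:G] [7:A] [8:C]
8 of 10 scheduled.

8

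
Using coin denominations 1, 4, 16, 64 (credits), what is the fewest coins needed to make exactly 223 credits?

10

223 − 3×64→31 − 1×16→15 − 3×4→3 − 3×1→0
Total coins = 3 + 1 + 3 + 3 = 10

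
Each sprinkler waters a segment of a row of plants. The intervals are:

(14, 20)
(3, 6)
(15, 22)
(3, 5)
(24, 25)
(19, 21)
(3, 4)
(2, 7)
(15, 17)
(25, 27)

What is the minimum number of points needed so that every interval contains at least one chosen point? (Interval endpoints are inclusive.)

4

Sorted: [3,4] [3,5] [3,6] [2,7] [15,17] [14,20] [19,21] [15,22] [24,25] [25,27]
{[3,4],[3,5],[3,6],[2,7]} hit by 4; {[15,17],[14,20]} hit by 17; {[19,21],[15,22]} hit by 21; {[24,25],[25,27]} hit by 25.
Points: 4, 17, 21, 25 (4 total).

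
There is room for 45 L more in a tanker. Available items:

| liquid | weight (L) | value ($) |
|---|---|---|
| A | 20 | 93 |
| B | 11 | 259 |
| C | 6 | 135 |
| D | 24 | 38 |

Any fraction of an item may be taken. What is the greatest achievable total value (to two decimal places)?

499.67

Ratios (sorted): B 23.55, C 22.50, A 4.65, D 1.58
take B (11 @ 259); take C (6 @ 135); take A (20 @ 93); take 8/24 of D → 12.67. Capacity used 45/45.
Total value = 499.67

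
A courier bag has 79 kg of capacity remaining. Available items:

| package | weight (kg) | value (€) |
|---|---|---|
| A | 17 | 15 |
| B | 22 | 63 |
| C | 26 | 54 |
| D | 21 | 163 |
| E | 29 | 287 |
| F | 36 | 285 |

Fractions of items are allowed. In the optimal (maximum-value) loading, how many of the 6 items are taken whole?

2

Order: E (287/29=9.90) > F (285/36=7.92) > D (163/21=7.76) > B (63/22=2.86) > C (54/26=2.08) > A (15/17=0.88)
Fill: take E (29 @ 287) → take F (36 @ 285) → take 14/21 of D → 108.67; 79/79 used.
2 item(s) taken whole; one partial (take 14/21 of D).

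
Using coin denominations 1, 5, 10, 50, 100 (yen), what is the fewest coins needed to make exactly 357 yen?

Greedy: take as many of the largest coin as possible, then repeat with the remainder.
357 − 3×100→57 − 1×50→7 − 1×5→2 − 2×1→0
Total coins = 3 + 1 + 1 + 2 = 7

7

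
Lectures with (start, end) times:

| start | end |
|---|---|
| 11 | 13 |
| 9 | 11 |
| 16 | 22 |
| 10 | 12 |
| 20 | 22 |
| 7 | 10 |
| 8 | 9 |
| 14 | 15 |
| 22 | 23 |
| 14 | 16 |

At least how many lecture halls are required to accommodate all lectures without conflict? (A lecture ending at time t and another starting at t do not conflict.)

2

starts: [7, 8, 9, 10, 11, 14, 14, 16, 20, 22]
ends:   [9, 10, 11, 12, 13, 15, 16, 22, 22, 23]
s7→1 s8→2  — peak 2.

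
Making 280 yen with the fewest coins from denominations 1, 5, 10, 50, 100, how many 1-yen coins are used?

Use the largest denomination that fits, subtract, and repeat.
280 − 2×100→80 − 1×50→30 − 3×10→0
Count of 1: 0

0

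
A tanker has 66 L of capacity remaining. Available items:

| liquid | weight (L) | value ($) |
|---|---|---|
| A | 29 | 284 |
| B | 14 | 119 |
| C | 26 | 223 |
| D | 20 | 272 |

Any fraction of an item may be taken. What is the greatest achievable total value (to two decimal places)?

Sort by value per unit weight and fill in that order.
Ratios (sorted): D 13.60, A 9.79, C 8.58, B 8.50
take D (20 @ 272); take A (29 @ 284); take 17/26 of C → 145.81. Capacity used 66/66.
Total value = 701.81

701.81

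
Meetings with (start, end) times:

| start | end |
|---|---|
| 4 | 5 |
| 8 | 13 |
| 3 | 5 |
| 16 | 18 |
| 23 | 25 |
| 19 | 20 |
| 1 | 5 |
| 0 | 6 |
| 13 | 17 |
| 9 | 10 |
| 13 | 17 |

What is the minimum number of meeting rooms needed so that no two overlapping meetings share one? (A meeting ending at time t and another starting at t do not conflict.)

4

The answer is the maximum number of intervals overlapping at any instant.
Events (time:±→running): 0:+→1 1:+→2 3:+→3 4:+→4 … peak 4.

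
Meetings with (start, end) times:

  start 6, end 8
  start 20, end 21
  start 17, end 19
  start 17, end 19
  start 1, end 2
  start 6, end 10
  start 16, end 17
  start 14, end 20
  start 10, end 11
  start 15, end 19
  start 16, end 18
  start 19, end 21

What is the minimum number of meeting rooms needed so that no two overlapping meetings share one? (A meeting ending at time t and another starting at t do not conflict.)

5

Count concurrent intervals with a sweep; the peak is the room count.
Events (time:±→running): 1:+→1 2:-→0 6:+→1 6:+→2 8:-→1 10:-→0 10:+→1 11:-→0 14:+→1 15:+→2 16:+→3 16:+→4 17:-→3 17:+→4 17:+→5 … peak 5.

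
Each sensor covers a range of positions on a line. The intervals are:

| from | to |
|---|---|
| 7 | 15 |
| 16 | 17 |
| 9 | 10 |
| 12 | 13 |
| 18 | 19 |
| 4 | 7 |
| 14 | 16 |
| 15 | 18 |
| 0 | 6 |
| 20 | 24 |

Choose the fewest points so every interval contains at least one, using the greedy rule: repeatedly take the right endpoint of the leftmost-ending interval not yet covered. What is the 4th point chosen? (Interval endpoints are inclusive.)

Sort by right endpoint; whenever an interval is uncovered, place a point at its right end.
Sorted: [0,6] [4,7] [9,10] [12,13] [7,15] [14,16] [16,17] [15,18] [18,19] [20,24]
{[0,6],[4,7]} hit by 6; {[9,10]} hit by 10; {[12,13],[7,15]} hit by 13; {[14,16],[16,17],[15,18]} hit by 16; {[18,19]} hit by 19; {[20,24]} hit by 24.
Points: 6, 10, 13, 16, 19, 24 (6 total).

16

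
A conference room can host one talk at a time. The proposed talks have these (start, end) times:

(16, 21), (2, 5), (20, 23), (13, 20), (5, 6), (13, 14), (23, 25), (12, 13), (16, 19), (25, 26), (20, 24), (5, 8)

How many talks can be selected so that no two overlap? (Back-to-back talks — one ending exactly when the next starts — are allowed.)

8

Order by finish time; keep every interval that doesn't clash with the previous kept one.
Sorted by end: (2,5)  (5,6)  (5,8)  (12,13)  (13,14)  (16,19)  (13,20)  (16,21)  (20,23)  (20,24)  (23,25)  (25,26)
take (2,5); take (5,6); take (12,13); take (13,14); take (16,19); take (20,23); take (23,25); take (25,26).
Selected 8 talks.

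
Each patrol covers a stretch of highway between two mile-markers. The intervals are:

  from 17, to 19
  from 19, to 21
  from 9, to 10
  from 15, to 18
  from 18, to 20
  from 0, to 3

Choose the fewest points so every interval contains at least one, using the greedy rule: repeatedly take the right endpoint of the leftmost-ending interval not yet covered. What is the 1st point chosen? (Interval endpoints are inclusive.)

Process intervals by earliest right end; each time one isn't hit yet, stab at its right endpoint.
By right end: [0,3]  [9,10]  [15,18]  [17,19]  [18,20]  [19,21]
[0,3] uncovered → point at 3; [9,10] uncovered → point at 10; [15,18] uncovered → point at 18; [19,21] uncovered → point at 21.
Points: 3, 10, 18, 21 (4 total).

3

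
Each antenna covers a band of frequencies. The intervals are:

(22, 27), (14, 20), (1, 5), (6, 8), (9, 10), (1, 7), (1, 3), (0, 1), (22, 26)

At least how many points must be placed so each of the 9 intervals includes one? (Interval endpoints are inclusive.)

Sorted: [0,1] [1,3] [1,5] [1,7] [6,8] [9,10] [14,20] [22,26] [22,27]
{[0,1],[1,3],[1,5],[1,7]} hit by 1; {[6,8]} hit by 8; {[9,10]} hit by 10; {[14,20]} hit by 20; {[22,26],[22,27]} hit by 26.
Points: 1, 8, 10, 20, 26 (5 total).

5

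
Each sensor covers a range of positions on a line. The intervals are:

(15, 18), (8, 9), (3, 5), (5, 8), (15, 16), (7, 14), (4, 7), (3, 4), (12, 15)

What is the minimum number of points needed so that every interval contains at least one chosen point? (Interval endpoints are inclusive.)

3

Sorted: [3,4] [3,5] [4,7] [5,8] [8,9] [7,14] [12,15] [15,16] [15,18]
{[3,4],[3,5],[4,7]} hit by 4; {[5,8],[8,9],[7,14]} hit by 8; {[12,15],[15,16],[15,18]} hit by 15.
Points: 4, 8, 15 (3 total).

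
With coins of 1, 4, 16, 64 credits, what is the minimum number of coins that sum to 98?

Use the largest denomination that fits, subtract, and repeat.
98 − 1×64→34 − 2×16→2 − 2×1→0
Total coins = 1 + 2 + 2 = 5

5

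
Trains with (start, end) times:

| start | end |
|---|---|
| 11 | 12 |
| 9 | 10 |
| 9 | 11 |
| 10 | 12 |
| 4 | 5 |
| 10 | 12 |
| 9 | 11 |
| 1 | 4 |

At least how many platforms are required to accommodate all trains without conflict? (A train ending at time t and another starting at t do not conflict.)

4

Count concurrent intervals with a sweep; the peak is the room count.
starts: [1, 4, 9, 9, 9, 10, 10, 11]
ends:   [4, 5, 10, 11, 11, 12, 12, 12]
s1→1 e4→0 s4→1 e5→0 s9→1 s9→2 s9→3 e10→2 s10→3 s10→4  — peak 4.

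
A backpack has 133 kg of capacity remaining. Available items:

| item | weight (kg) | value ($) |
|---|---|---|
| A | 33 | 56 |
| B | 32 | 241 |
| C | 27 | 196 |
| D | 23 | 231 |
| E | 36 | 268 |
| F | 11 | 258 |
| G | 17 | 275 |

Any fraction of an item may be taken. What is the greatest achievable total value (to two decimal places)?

Ratios (sorted): F 23.45, G 16.18, D 10.04, B 7.53, E 7.44, C 7.26, A 1.70
take F (11 @ 258); take G (17 @ 275); take D (23 @ 231); take B (32 @ 241); take E (36 @ 268); take 14/27 of C → 101.63. Capacity used 133/133.
Total value = 1374.63

1374.63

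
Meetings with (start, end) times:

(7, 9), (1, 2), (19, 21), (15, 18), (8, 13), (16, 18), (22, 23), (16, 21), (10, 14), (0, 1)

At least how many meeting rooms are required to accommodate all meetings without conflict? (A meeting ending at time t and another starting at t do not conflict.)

Count concurrent intervals with a sweep; the peak is the room count.
starts: [0, 1, 7, 8, 10, 15, 16, 16, 19, 22]
ends:   [1, 2, 9, 13, 14, 18, 18, 21, 21, 23]
s0→1 e1→0 s1→1 e2→0 s7→1 s8→2 e9→1 s10→2 e13→1 e14→0 s15→1 s16→2 s16→3  — peak 3.

3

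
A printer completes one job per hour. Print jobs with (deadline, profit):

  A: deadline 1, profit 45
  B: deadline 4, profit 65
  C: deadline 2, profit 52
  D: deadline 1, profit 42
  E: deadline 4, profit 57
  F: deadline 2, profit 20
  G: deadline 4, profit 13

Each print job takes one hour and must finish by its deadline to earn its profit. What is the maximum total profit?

219

Take jobs in profit order; each goes to the latest open slot no later than its deadline.
Profit order: B=65 E=57 C=52 A=45 D=42 F=20 G=13
Assign: B→slot 4, E→slot 3, C→slot 2, A→slot 1, D skipped, F skipped, G skipped.
Slots: [1:A] [2:C] [3:E] [4:B]
Profit = 45 + 52 + 57 + 65 = 219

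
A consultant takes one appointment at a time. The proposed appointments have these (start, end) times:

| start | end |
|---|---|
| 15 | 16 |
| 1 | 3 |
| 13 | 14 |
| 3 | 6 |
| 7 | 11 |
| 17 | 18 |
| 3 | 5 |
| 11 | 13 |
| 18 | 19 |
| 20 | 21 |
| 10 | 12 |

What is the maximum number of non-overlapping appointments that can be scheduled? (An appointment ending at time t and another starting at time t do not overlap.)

9

Sort by end time and greedily take each interval whose start is ≥ the last chosen end.
Sorted by end: (1,3)  (3,5)  (3,6)  (7,11)  (10,12)  (11,13)  (13,14)  (15,16)  (17,18)  (18,19)  (20,21)
take (1,3); take (3,5); skip (3,6); take (7,11); take (11,13); take (13,14); take (15,16); take (17,18); take (18,19); take (20,21).
Selected 9 appointments.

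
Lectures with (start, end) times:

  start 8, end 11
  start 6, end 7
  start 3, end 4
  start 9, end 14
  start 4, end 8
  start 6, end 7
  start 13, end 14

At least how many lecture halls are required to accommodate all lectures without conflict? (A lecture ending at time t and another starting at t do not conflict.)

starts: [3, 4, 6, 6, 8, 9, 13]
ends:   [4, 7, 7, 8, 11, 14, 14]
s3→1 e4→0 s4→1 s6→2 s6→3  — peak 3.

3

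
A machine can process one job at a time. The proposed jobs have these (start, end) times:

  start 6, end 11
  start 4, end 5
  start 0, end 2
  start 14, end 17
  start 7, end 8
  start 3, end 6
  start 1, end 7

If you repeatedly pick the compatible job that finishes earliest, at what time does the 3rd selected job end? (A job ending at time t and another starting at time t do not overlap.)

8

Sort by end time and greedily take each interval whose start is ≥ the last chosen end.
By end time: (0,2), (4,5), (3,6), (1,7), (7,8), (6,11), (14,17).
Pick (0,2); next start ≥ 2 → (4,5); next start ≥ 5 → (7,8); next start ≥ 8 → (14,17).
Selected: (0,2) (4,5) (7,8) (14,17)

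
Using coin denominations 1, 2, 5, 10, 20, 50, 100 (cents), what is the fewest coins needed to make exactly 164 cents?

5

Use the largest denomination that fits, subtract, and repeat.
164 = 1×100 + 1×50 + 1×10 + 2×2
Total coins = 1 + 1 + 1 + 2 = 5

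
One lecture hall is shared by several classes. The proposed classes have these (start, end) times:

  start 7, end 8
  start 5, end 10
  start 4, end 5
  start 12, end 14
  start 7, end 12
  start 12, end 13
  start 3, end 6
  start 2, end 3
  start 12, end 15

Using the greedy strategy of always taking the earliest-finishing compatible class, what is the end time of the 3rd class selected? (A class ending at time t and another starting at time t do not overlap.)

8

By end time: (2,3), (4,5), (3,6), (7,8), (5,10), (7,12), (12,13), (12,14), (12,15).
Pick (2,3); next start ≥ 3 → (4,5); next start ≥ 5 → (7,8); next start ≥ 8 → (12,13).
Selected: (2,3) (4,5) (7,8) (12,13)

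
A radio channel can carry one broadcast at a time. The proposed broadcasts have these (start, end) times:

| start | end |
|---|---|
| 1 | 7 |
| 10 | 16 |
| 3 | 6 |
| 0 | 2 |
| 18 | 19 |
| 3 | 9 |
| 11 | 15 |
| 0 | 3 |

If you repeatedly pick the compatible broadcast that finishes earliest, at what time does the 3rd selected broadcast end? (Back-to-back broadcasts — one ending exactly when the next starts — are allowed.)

Greedy by earliest finish: after sorting by end time, pick each interval compatible with the last pick.
Sorted by end: (0,2)  (0,3)  (3,6)  (1,7)  (3,9)  (11,15)  (10,16)  (18,19)
take (0,2); take (3,6); take (11,15); take (18,19).
Selected: (0,2) (3,6) (11,15) (18,19)

15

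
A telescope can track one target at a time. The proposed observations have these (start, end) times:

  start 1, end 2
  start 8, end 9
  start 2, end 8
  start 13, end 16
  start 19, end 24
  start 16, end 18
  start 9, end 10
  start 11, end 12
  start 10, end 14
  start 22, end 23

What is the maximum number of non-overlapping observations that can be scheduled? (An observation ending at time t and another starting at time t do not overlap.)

Order by finish time; keep every interval that doesn't clash with the previous kept one.
By end time: (1,2), (2,8), (8,9), (9,10), (11,12), (10,14), (13,16), (16,18), (22,23), (19,24).
Pick (1,2); next start ≥ 2 → (2,8); next start ≥ 8 → (8,9); next start ≥ 9 → (9,10); next start ≥ 10 → (11,12); next start ≥ 12 → (13,16); next start ≥ 16 → (16,18); next start ≥ 18 → (22,23).
Selected 8 observations.

8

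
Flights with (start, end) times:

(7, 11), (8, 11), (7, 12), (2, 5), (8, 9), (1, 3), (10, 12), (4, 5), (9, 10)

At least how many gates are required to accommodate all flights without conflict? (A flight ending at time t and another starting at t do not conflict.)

4

Count concurrent intervals with a sweep; the peak is the room count.
starts: [1, 2, 4, 7, 7, 8, 8, 9, 10]
ends:   [3, 5, 5, 9, 10, 11, 11, 12, 12]
s1→1 s2→2 e3→1 s4→2 e5→1 e5→0 s7→1 s7→2 s8→3 s8→4  — peak 4.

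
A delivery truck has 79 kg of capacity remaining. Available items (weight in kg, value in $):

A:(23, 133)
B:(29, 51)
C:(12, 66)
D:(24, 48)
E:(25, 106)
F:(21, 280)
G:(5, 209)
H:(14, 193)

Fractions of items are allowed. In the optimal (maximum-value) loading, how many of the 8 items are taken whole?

Ratios (sorted): G 41.80, H 13.79, F 13.33, A 5.78, C 5.50, E 4.24, D 2.00, B 1.76
take G (5 @ 209); take H (14 @ 193); take F (21 @ 280); take A (23 @ 133); take C (12 @ 66); take 4/25 of E → 16.96. Capacity used 79/79.
5 item(s) taken whole; one partial (take 4/25 of E).

5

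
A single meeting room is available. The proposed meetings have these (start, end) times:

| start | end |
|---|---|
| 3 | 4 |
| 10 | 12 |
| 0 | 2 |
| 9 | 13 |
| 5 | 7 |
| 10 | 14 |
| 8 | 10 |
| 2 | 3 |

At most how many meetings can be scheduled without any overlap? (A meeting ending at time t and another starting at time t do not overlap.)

Greedy by earliest finish: after sorting by end time, pick each interval compatible with the last pick.
By end time: (0,2), (2,3), (3,4), (5,7), (8,10), (10,12), (9,13), (10,14).
Pick (0,2); next start ≥ 2 → (2,3); next start ≥ 3 → (3,4); next start ≥ 4 → (5,7); next start ≥ 7 → (8,10); next start ≥ 10 → (10,12).
Selected 6 meetings.

6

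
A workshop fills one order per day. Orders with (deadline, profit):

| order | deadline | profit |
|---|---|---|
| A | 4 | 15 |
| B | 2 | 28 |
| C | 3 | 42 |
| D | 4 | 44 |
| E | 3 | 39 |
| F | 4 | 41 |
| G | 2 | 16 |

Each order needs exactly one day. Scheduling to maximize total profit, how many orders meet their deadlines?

Take jobs in profit order; each goes to the latest open slot no later than its deadline.
By profit: D(d4,44), C(d3,42), F(d4,41), E(d3,39), B(d2,28), G(d2,16), A(d4,15)
D→slot 4; C→slot 3; F→slot 2; E→slot 1; B skipped; G skipped; A skipped.
4 of 7 scheduled.

4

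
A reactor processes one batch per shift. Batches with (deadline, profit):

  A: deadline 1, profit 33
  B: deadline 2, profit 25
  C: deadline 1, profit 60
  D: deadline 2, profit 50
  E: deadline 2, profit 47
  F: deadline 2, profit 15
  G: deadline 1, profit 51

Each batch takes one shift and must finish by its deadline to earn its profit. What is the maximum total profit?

110

Sort by profit descending; place each in the latest free slot ≤ its deadline.
By profit: C(d1,60), G(d1,51), D(d2,50), E(d2,47), A(d1,33), B(d2,25), F(d2,15)
C→slot 1; G skipped; D→slot 2; E skipped; A skipped; B skipped; F skipped.
Profit = 60 + 50 = 110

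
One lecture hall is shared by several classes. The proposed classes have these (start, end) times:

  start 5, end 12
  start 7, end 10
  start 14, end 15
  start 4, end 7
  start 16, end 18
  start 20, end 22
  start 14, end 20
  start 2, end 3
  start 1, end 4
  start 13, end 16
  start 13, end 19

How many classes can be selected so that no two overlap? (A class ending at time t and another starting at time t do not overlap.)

Greedy by earliest finish: after sorting by end time, pick each interval compatible with the last pick.
By end time: (2,3), (1,4), (4,7), (7,10), (5,12), (14,15), (13,16), (16,18), (13,19), (14,20), (20,22).
Pick (2,3); next start ≥ 3 → (4,7); next start ≥ 7 → (7,10); next start ≥ 10 → (14,15); next start ≥ 15 → (16,18); next start ≥ 18 → (20,22).
Selected 6 classes.

6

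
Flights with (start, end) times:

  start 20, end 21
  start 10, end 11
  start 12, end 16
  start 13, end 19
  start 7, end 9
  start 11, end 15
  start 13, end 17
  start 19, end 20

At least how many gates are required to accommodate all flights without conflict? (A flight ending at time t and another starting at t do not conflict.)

starts: [7, 10, 11, 12, 13, 13, 19, 20]
ends:   [9, 11, 15, 16, 17, 19, 20, 21]
s7→1 e9→0 s10→1 e11→0 s11→1 s12→2 s13→3 s13→4  — peak 4.

4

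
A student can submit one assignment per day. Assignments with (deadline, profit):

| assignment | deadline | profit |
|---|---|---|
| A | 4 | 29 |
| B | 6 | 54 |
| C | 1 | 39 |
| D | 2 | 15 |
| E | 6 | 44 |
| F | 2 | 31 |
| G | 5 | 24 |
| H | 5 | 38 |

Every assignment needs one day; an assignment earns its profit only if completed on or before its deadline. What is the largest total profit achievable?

235

Sort by profit descending; place each in the latest free slot ≤ its deadline.
By profit: B(d6,54), E(d6,44), C(d1,39), H(d5,38), F(d2,31), A(d4,29), G(d5,24), D(d2,15)
B→slot 6; E→slot 5; C→slot 1; H→slot 4; F→slot 2; A→slot 3; G skipped; D skipped.
Profit = 39 + 31 + 29 + 38 + 44 + 54 = 235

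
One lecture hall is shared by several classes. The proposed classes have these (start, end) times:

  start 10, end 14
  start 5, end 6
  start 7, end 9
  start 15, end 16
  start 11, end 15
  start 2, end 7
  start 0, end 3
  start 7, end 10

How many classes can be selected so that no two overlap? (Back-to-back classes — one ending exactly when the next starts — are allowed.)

Order by finish time; keep every interval that doesn't clash with the previous kept one.
By end time: (0,3), (5,6), (2,7), (7,9), (7,10), (10,14), (11,15), (15,16).
Pick (0,3); next start ≥ 3 → (5,6); next start ≥ 6 → (7,9); next start ≥ 9 → (10,14); next start ≥ 14 → (15,16).
Selected 5 classes.

5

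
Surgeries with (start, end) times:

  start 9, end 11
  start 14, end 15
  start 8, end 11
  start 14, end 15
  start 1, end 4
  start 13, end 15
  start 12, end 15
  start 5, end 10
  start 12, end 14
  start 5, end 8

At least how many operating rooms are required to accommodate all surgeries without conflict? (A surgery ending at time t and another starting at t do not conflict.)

4

Count concurrent intervals with a sweep; the peak is the room count.
starts: [1, 5, 5, 8, 9, 12, 12, 13, 14, 14]
ends:   [4, 8, 10, 11, 11, 14, 15, 15, 15, 15]
s1→1 e4→0 s5→1 s5→2 e8→1 s8→2 s9→3 e10→2 e11→1 e11→0 s12→1 s12→2 s13→3 e14→2 s14→3 s14→4  — peak 4.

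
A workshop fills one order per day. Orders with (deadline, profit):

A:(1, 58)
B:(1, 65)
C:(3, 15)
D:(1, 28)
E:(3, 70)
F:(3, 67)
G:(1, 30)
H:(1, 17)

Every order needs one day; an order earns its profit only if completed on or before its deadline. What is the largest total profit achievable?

Take jobs in profit order; each goes to the latest open slot no later than its deadline.
Profit order: E=70 F=67 B=65 A=58 G=30 D=28 H=17 C=15
Assign: E→slot 3, F→slot 2, B→slot 1, A skipped, G skipped, D skipped, H skipped, C skipped.
Slots: [1:B] [2:F] [3:E]
Profit = 65 + 67 + 70 = 202

202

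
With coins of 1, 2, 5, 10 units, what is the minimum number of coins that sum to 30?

3

Greedy: take as many of the largest coin as possible, then repeat with the remainder.
30 = 3×10
Total coins = 3 = 3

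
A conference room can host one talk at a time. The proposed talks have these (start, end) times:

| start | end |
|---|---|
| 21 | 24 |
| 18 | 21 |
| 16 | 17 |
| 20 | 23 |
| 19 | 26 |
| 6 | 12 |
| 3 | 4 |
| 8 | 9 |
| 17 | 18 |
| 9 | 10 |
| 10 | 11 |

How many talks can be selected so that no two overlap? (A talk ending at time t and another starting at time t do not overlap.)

8

Sorted by end: (3,4)  (8,9)  (9,10)  (10,11)  (6,12)  (16,17)  (17,18)  (18,21)  (20,23)  (21,24)  (19,26)
take (3,4); take (8,9); take (9,10); take (10,11); skip (6,12); take (16,17); take (17,18); take (18,21); take (21,24).
Selected 8 talks.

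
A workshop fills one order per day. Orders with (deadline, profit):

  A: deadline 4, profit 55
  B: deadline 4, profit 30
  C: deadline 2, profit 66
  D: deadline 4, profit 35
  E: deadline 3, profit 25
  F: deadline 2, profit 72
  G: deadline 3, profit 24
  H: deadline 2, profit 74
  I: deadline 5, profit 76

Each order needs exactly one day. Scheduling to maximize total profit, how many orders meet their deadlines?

Take jobs in profit order; each goes to the latest open slot no later than its deadline.
Profit order: I=76 H=74 F=72 C=66 A=55 D=35 B=30 E=25 G=24
Assign: I→slot 5, H→slot 2, F→slot 1, C skipped, A→slot 4, D→slot 3, B skipped, E skipped, G skipped.
Slots: [1:F] [2:H] [3:D] [4:A] [5:I]
5 of 9 scheduled.

5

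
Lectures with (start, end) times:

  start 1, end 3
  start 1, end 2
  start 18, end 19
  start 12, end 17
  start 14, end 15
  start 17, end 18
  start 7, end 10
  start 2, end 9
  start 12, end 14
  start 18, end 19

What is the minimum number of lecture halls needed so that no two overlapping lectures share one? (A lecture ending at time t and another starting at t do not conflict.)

2

The answer is the maximum number of intervals overlapping at any instant.
starts: [1, 1, 2, 7, 12, 12, 14, 17, 18, 18]
ends:   [2, 3, 9, 10, 14, 15, 17, 18, 19, 19]
s1→1 s1→2  — peak 2.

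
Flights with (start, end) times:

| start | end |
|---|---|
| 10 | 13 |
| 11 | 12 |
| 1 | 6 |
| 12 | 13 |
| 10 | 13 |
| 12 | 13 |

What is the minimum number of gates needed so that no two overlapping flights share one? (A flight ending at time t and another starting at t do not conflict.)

The answer is the maximum number of intervals overlapping at any instant.
Events (time:±→running): 1:+→1 6:-→0 10:+→1 10:+→2 11:+→3 12:-→2 12:+→3 12:+→4 … peak 4.

4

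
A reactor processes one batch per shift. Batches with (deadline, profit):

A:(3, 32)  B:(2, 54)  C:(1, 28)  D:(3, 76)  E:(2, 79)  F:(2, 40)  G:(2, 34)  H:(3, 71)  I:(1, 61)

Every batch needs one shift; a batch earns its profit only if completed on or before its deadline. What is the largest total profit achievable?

226

Take jobs in profit order; each goes to the latest open slot no later than its deadline.
Profit order: E=79 D=76 H=71 I=61 B=54 F=40 G=34 A=32 C=28
Assign: E→slot 2, D→slot 3, H→slot 1, I skipped, B skipped, F skipped, G skipped, A skipped, C skipped.
Slots: [1:H] [2:E] [3:D]
Profit = 71 + 79 + 76 = 226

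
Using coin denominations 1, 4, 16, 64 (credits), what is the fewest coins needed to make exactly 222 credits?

Greedy: take as many of the largest coin as possible, then repeat with the remainder.
222 − 3×64→30 − 1×16→14 − 3×4→2 − 2×1→0
Total coins = 3 + 1 + 3 + 2 = 9

9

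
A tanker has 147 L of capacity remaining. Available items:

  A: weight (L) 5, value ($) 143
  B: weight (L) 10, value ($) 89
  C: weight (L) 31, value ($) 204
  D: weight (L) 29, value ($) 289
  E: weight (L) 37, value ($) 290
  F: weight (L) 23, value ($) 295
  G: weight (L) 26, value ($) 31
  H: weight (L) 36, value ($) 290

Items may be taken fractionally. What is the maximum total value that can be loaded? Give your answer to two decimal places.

1442.06

Greedy by value/weight ratio, highest first.
Ratios (sorted): A 28.60, F 12.83, D 9.97, B 8.90, H 8.06, E 7.84, C 6.58, G 1.19
take A (5 @ 143); take F (23 @ 295); take D (29 @ 289); take B (10 @ 89); take H (36 @ 290); take E (37 @ 290); take 7/31 of C → 46.06. Capacity used 147/147.
Total value = 1442.06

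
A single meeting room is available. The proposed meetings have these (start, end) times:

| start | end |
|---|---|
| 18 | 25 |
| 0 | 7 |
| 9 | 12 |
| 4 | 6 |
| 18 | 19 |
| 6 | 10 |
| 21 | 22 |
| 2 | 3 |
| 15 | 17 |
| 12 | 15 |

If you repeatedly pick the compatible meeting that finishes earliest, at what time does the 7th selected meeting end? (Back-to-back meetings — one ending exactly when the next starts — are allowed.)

Greedy by earliest finish: after sorting by end time, pick each interval compatible with the last pick.
Sorted by end: (2,3)  (4,6)  (0,7)  (6,10)  (9,12)  (12,15)  (15,17)  (18,19)  (21,22)  (18,25)
take (2,3); take (4,6); skip (0,7); take (6,10); skip (9,12); take (12,15); take (15,17); take (18,19); take (21,22).
Selected: (2,3) (4,6) (6,10) (12,15) (15,17) (18,19) (21,22)

22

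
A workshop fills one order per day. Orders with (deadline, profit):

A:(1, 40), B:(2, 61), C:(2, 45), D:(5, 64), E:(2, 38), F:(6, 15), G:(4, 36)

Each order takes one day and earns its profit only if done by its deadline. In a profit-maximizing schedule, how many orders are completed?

By profit: D(d5,64), B(d2,61), C(d2,45), A(d1,40), E(d2,38), G(d4,36), F(d6,15)
D→slot 5; B→slot 2; C→slot 1; A skipped; E skipped; G→slot 4; F→slot 6.
5 of 7 scheduled.

5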